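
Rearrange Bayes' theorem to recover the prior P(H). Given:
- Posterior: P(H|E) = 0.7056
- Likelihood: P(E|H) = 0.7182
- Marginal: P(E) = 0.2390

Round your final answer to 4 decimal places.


From Bayes' theorem: P(H|E) = P(E|H) × P(H) / P(E)

Rearranging for P(H):
P(H) = P(H|E) × P(E) / P(E|H)
     = 0.7056 × 0.2390 / 0.7182
     = 0.16863840 / 0.7182
     = 0.2348


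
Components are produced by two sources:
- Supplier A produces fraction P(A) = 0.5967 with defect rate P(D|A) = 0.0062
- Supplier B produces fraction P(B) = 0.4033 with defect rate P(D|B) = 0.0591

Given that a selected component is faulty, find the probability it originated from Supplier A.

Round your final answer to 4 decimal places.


Let A = from Supplier A, D = faulty

Given:
- P(A) = 0.5967, P(B) = 0.4033
- P(D|A) = 0.0062, P(D|B) = 0.0591

Step 1: Find P(D)
P(D) = P(D|A)P(A) + P(D|B)P(B)
     = 0.0062 × 0.5967 + 0.0591 × 0.4033
     = 0.00369954 + 0.02383503
     = 0.02753457

Step 2: Apply Bayes' theorem
P(A|D) = P(D|A)P(A) / P(D)
       = 0.00369954 / 0.02753457
       = 0.1344


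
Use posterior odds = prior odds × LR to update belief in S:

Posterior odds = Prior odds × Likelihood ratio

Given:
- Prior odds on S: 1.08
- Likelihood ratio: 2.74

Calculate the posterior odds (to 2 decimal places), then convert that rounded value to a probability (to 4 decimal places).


Step 1: Calculate posterior odds
Posterior odds = Prior odds × LR
               = 1.08 × 2.74
               = 2.96

Step 2: Convert to probability
P(S|E) = Posterior odds / (1 + Posterior odds)
       = 2.96 / (1 + 2.96)
       = 2.96 / 3.96
       = 0.7475

The evidence increased P(S) from 0.5192 to 0.7475.


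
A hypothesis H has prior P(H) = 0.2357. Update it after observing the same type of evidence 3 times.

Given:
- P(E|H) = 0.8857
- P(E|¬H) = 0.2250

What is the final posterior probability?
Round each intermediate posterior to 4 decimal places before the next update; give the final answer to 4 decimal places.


Sequential Bayesian updating:

Initial prior: P(H) = 0.2357

Update 1:
  P(E) = 0.8857 × 0.2357 + 0.2250 × 0.7643 = 0.20875949 + 0.17196750 = 0.38072699
  P(H|E) = 0.20875949 / 0.38072699 = 0.5483

Update 2:
  P(E) = 0.8857 × 0.5483 + 0.2250 × 0.4517 = 0.48562931 + 0.10163250 = 0.58726181
  P(H|E) = 0.48562931 / 0.58726181 = 0.8269

Update 3:
  P(E) = 0.8857 × 0.8269 + 0.2250 × 0.1731 = 0.73238533 + 0.03894750 = 0.77133283
  P(H|E) = 0.73238533 / 0.77133283 = 0.9495

Final posterior: 0.9495


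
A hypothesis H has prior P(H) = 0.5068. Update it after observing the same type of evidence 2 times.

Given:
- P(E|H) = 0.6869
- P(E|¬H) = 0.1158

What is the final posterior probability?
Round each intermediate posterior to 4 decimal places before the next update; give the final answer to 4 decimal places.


Sequential Bayesian updating:

Initial prior: P(H) = 0.5068

Update 1:
  P(E) = 0.6869 × 0.5068 + 0.1158 × 0.4932 = 0.34812092 + 0.05711256 = 0.40523348
  P(H|E) = 0.34812092 / 0.40523348 = 0.8591

Update 2:
  P(E) = 0.6869 × 0.8591 + 0.1158 × 0.1409 = 0.59011579 + 0.01631622 = 0.60643201
  P(H|E) = 0.59011579 / 0.60643201 = 0.9731

Final posterior: 0.9731


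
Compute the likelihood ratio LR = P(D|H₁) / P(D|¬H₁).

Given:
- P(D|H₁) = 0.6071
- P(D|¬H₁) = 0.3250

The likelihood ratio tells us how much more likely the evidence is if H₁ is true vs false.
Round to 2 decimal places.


Likelihood Ratio (LR) = P(D|H₁) / P(D|¬H₁)

LR = 0.6071 / 0.3250
   = 1.87

The evidence is 1.87 times more likely if H₁ is true than if H₁ is false.
Because LR exceeds 1, D is evidence for H₁.


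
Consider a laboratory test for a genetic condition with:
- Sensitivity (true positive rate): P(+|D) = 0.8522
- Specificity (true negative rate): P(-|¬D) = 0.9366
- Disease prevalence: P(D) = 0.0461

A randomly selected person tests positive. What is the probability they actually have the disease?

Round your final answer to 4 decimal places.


Let D = has disease, + = positive test

Given:
- P(D) = 0.0461 (prevalence)
- P(+|D) = 0.8522 (sensitivity)
- P(-|¬D) = 0.9366 (specificity)
- P(+|¬D) = 0.0634 (false positive rate = 1 - specificity)

Step 1: Find P(+)
P(+) = P(+|D)P(D) + P(+|¬D)P(¬D)
     = 0.8522 × 0.0461 + 0.0634 × 0.9539
     = 0.03928642 + 0.06047726
     = 0.09976368

Step 2: Apply Bayes' theorem for P(D|+)
P(D|+) = P(+|D)P(D) / P(+)
       = 0.03928642 / 0.09976368
       = 0.3938


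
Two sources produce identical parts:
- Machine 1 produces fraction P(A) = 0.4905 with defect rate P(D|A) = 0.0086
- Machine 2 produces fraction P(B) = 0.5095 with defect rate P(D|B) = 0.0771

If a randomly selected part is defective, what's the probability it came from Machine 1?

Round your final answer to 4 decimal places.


Let A = from Machine 1, D = defective

Given:
- P(A) = 0.4905, P(B) = 0.5095
- P(D|A) = 0.0086, P(D|B) = 0.0771

Step 1: Find P(D)
P(D) = P(D|A)P(A) + P(D|B)P(B)
     = 0.0086 × 0.4905 + 0.0771 × 0.5095
     = 0.00421830 + 0.03928245
     = 0.04350075

Step 2: Apply Bayes' theorem
P(A|D) = P(D|A)P(A) / P(D)
       = 0.00421830 / 0.04350075
       = 0.0970


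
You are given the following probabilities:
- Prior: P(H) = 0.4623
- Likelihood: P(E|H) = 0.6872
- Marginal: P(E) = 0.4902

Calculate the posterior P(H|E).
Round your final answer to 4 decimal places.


Using Bayes' theorem:

P(H|E) = P(E|H) × P(H) / P(E)
       = 0.6872 × 0.4623 / 0.4902
       = 0.31769256 / 0.4902
       = 0.6481

The evidence strengthens our belief in H.
Prior: 0.4623 → Posterior: 0.6481


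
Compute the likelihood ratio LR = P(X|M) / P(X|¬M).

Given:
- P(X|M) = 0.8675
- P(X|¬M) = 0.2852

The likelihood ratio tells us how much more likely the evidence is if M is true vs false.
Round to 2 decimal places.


Likelihood Ratio (LR) = P(X|M) / P(X|¬M)

LR = 0.8675 / 0.2852
   = 3.04

The evidence is 3.04 times more likely if M is true than if M is false.
Since LR > 1, the evidence supports M over ¬M.


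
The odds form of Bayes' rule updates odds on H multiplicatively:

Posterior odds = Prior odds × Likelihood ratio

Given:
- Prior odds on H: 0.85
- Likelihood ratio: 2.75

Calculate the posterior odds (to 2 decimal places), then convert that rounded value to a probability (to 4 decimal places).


Step 1: Calculate posterior odds
Posterior odds = Prior odds × LR
               = 0.85 × 2.75
               = 2.34

Step 2: Convert to probability
P(H|E) = Posterior odds / (1 + Posterior odds)
       = 2.34 / (1 + 2.34)
       = 2.34 / 3.34
       = 0.7006

The evidence increased P(H) from 0.4595 to 0.7006.


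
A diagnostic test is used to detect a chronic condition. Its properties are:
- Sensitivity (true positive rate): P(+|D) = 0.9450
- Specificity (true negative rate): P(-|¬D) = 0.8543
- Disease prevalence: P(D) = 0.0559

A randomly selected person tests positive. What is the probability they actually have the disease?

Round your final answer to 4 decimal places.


Let D = has disease, + = positive test

Given:
- P(D) = 0.0559 (prevalence)
- P(+|D) = 0.9450 (sensitivity)
- P(-|¬D) = 0.8543 (specificity)
- P(+|¬D) = 0.1457 (false positive rate = 1 - specificity)

Step 1: Find P(+)
P(+) = P(+|D)P(D) + P(+|¬D)P(¬D)
     = 0.9450 × 0.0559 + 0.1457 × 0.9441
     = 0.05282550 + 0.13755537
     = 0.19038087

Step 2: Apply Bayes' theorem for P(D|+)
P(D|+) = P(+|D)P(D) / P(+)
       = 0.05282550 / 0.19038087
       = 0.2775


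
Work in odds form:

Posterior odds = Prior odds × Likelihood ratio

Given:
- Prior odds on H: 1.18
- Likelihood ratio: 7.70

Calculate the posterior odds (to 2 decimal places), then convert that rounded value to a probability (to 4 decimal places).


Step 1: Calculate posterior odds
Posterior odds = Prior odds × LR
               = 1.18 × 7.70
               = 9.09

Step 2: Convert to probability
P(H|E) = Posterior odds / (1 + Posterior odds)
       = 9.09 / (1 + 9.09)
       = 9.09 / 10.09
       = 0.9009

The evidence increased P(H) from 0.5413 to 0.9009.


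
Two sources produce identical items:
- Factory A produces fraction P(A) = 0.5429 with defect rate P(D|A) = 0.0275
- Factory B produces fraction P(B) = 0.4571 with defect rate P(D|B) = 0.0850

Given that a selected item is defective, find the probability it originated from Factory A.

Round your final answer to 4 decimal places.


Let A = from Factory A, D = defective

Given:
- P(A) = 0.5429, P(B) = 0.4571
- P(D|A) = 0.0275, P(D|B) = 0.0850

Step 1: Find P(D)
P(D) = P(D|A)P(A) + P(D|B)P(B)
     = 0.0275 × 0.5429 + 0.0850 × 0.4571
     = 0.01492975 + 0.03885350
     = 0.05378325

Step 2: Apply Bayes' theorem
P(A|D) = P(D|A)P(A) / P(D)
       = 0.01492975 / 0.05378325
       = 0.2776


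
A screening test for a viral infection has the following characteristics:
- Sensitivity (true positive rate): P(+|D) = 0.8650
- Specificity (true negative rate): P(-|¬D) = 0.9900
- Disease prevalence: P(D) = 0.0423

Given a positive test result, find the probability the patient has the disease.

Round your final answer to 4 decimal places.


Let D = has disease, + = positive test

Given:
- P(D) = 0.0423 (prevalence)
- P(+|D) = 0.8650 (sensitivity)
- P(-|¬D) = 0.9900 (specificity)
- P(+|¬D) = 0.0100 (false positive rate = 1 - specificity)

Step 1: Find P(+)
P(+) = P(+|D)P(D) + P(+|¬D)P(¬D)
     = 0.8650 × 0.0423 + 0.0100 × 0.9577
     = 0.03658950 + 0.00957700
     = 0.04616650

Step 2: Apply Bayes' theorem for P(D|+)
P(D|+) = P(+|D)P(D) / P(+)
       = 0.03658950 / 0.04616650
       = 0.7926


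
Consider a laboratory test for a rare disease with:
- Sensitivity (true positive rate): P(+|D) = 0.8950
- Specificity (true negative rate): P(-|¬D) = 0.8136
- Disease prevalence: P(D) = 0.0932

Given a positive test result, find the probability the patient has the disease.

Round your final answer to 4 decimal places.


Let D = has disease, + = positive test

Given:
- P(D) = 0.0932 (prevalence)
- P(+|D) = 0.8950 (sensitivity)
- P(-|¬D) = 0.8136 (specificity)
- P(+|¬D) = 0.1864 (false positive rate = 1 - specificity)

Step 1: Find P(+)
P(+) = P(+|D)P(D) + P(+|¬D)P(¬D)
     = 0.8950 × 0.0932 + 0.1864 × 0.9068
     = 0.08341400 + 0.16902752
     = 0.25244152

Step 2: Apply Bayes' theorem for P(D|+)
P(D|+) = P(+|D)P(D) / P(+)
       = 0.08341400 / 0.25244152
       = 0.3304


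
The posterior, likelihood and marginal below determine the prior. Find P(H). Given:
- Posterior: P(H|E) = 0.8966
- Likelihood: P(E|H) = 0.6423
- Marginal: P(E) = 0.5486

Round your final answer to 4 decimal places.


From Bayes' theorem: P(H|E) = P(E|H) × P(H) / P(E)

Rearranging for P(H):
P(H) = P(H|E) × P(E) / P(E|H)
     = 0.8966 × 0.5486 / 0.6423
     = 0.49187476 / 0.6423
     = 0.7658


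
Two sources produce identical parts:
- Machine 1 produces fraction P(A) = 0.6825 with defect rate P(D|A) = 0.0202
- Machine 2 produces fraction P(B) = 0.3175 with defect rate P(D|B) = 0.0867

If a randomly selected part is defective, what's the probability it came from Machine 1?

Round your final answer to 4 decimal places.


Let A = from Machine 1, D = defective

Given:
- P(A) = 0.6825, P(B) = 0.3175
- P(D|A) = 0.0202, P(D|B) = 0.0867

Step 1: Find P(D)
P(D) = P(D|A)P(A) + P(D|B)P(B)
     = 0.0202 × 0.6825 + 0.0867 × 0.3175
     = 0.01378650 + 0.02752725
     = 0.04131375

Step 2: Apply Bayes' theorem
P(A|D) = P(D|A)P(A) / P(D)
       = 0.01378650 / 0.04131375
       = 0.3337


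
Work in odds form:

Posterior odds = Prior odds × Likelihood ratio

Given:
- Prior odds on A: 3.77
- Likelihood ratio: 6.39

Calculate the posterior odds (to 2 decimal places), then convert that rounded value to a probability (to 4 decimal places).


Step 1: Calculate posterior odds
Posterior odds = Prior odds × LR
               = 3.77 × 6.39
               = 24.09

Step 2: Convert to probability
P(A|E) = Posterior odds / (1 + Posterior odds)
       = 24.09 / (1 + 24.09)
       = 24.09 / 25.09
       = 0.9601

The evidence increased P(A) from 0.7904 to 0.9601.


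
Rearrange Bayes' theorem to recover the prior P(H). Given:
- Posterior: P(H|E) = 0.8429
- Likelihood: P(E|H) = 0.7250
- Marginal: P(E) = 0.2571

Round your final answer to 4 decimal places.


From Bayes' theorem: P(H|E) = P(E|H) × P(H) / P(E)

Rearranging for P(H):
P(H) = P(H|E) × P(E) / P(E|H)
     = 0.8429 × 0.2571 / 0.7250
     = 0.21670959 / 0.7250
     = 0.2989


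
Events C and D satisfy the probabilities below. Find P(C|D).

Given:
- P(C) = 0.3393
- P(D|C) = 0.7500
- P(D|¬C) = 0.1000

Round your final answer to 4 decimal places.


Bayes' theorem: P(C|D) = P(D|C) × P(C) / P(D)

Step 1: Calculate P(D) using law of total probability
P(D) = P(D|C)P(C) + P(D|¬C)P(¬C)
     = 0.7500 × 0.3393 + 0.1000 × 0.6607
     = 0.25447500 + 0.06607000
     = 0.32054500

Step 2: Apply Bayes' theorem
P(C|D) = P(D|C) × P(C) / P(D)
       = 0.25447500 / 0.32054500
       = 0.7939


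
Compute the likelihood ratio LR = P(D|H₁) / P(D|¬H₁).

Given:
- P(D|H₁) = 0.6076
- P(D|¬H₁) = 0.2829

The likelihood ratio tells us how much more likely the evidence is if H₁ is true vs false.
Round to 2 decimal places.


Likelihood Ratio (LR) = P(D|H₁) / P(D|¬H₁)

LR = 0.6076 / 0.2829
   = 2.15

The evidence is 2.15 times more likely if H₁ is true than if H₁ is false.
LR > 1, so observing D raises the odds in favor of H₁.


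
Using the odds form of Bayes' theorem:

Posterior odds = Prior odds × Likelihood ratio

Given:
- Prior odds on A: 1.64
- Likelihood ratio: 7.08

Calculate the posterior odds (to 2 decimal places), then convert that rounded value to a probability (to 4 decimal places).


Step 1: Calculate posterior odds
Posterior odds = Prior odds × LR
               = 1.64 × 7.08
               = 11.61

Step 2: Convert to probability
P(A|E) = Posterior odds / (1 + Posterior odds)
       = 11.61 / (1 + 11.61)
       = 11.61 / 12.61
       = 0.9207

The evidence increased P(A) from 0.6212 to 0.9207.


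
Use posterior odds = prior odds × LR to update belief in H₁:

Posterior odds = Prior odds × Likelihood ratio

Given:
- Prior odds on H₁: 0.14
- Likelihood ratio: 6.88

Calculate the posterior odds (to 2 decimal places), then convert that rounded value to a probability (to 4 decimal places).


Step 1: Calculate posterior odds
Posterior odds = Prior odds × LR
               = 0.14 × 6.88
               = 0.96

Step 2: Convert to probability
P(H₁|E) = Posterior odds / (1 + Posterior odds)
       = 0.96 / (1 + 0.96)
       = 0.96 / 1.96
       = 0.4898

The evidence increased P(H₁) from 0.1228 to 0.4898.


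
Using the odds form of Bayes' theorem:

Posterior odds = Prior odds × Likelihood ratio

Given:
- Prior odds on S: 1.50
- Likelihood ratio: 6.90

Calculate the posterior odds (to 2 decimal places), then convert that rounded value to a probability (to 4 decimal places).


Step 1: Calculate posterior odds
Posterior odds = Prior odds × LR
               = 1.50 × 6.90
               = 10.35

Step 2: Convert to probability
P(S|E) = Posterior odds / (1 + Posterior odds)
       = 10.35 / (1 + 10.35)
       = 10.35 / 11.35
       = 0.9119

The evidence increased P(S) from 0.6000 to 0.9119.


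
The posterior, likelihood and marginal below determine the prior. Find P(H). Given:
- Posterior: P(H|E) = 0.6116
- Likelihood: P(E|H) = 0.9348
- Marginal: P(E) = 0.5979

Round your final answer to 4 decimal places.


From Bayes' theorem: P(H|E) = P(E|H) × P(H) / P(E)

Rearranging for P(H):
P(H) = P(H|E) × P(E) / P(E|H)
     = 0.6116 × 0.5979 / 0.9348
     = 0.36567564 / 0.9348
     = 0.3912


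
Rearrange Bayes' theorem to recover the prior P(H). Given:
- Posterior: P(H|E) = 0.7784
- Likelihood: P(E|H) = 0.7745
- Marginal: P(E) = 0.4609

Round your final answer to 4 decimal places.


From Bayes' theorem: P(H|E) = P(E|H) × P(H) / P(E)

Rearranging for P(H):
P(H) = P(H|E) × P(E) / P(E|H)
     = 0.7784 × 0.4609 / 0.7745
     = 0.35876456 / 0.7745
     = 0.4632


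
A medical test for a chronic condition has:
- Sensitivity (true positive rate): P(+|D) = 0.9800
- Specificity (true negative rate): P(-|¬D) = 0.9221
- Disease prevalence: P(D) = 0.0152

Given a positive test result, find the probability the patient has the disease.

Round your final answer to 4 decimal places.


Let D = has disease, + = positive test

Given:
- P(D) = 0.0152 (prevalence)
- P(+|D) = 0.9800 (sensitivity)
- P(-|¬D) = 0.9221 (specificity)
- P(+|¬D) = 0.0779 (false positive rate = 1 - specificity)

Step 1: Find P(+)
P(+) = P(+|D)P(D) + P(+|¬D)P(¬D)
     = 0.9800 × 0.0152 + 0.0779 × 0.9848
     = 0.01489600 + 0.07671592
     = 0.09161192

Step 2: Apply Bayes' theorem for P(D|+)
P(D|+) = P(+|D)P(D) / P(+)
       = 0.01489600 / 0.09161192
       = 0.1626


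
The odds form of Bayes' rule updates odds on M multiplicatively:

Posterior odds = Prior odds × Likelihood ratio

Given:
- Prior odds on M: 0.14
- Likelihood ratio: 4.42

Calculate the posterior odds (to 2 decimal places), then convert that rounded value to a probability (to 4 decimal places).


Step 1: Calculate posterior odds
Posterior odds = Prior odds × LR
               = 0.14 × 4.42
               = 0.62

Step 2: Convert to probability
P(M|E) = Posterior odds / (1 + Posterior odds)
       = 0.62 / (1 + 0.62)
       = 0.62 / 1.62
       = 0.3827

The evidence increased P(M) from 0.1228 to 0.3827.


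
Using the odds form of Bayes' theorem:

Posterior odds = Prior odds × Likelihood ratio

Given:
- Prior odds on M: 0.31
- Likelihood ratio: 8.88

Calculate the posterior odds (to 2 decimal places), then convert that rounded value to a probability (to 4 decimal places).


Step 1: Calculate posterior odds
Posterior odds = Prior odds × LR
               = 0.31 × 8.88
               = 2.75

Step 2: Convert to probability
P(M|E) = Posterior odds / (1 + Posterior odds)
       = 2.75 / (1 + 2.75)
       = 2.75 / 3.75
       = 0.7333

The evidence increased P(M) from 0.2366 to 0.7333.


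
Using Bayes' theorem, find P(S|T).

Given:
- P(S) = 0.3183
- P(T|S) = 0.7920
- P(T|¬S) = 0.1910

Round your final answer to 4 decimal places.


Bayes' theorem: P(S|T) = P(T|S) × P(S) / P(T)

Step 1: Calculate P(T) using law of total probability
P(T) = P(T|S)P(S) + P(T|¬S)P(¬S)
     = 0.7920 × 0.3183 + 0.1910 × 0.6817
     = 0.25209360 + 0.13020470
     = 0.38229830

Step 2: Apply Bayes' theorem
P(S|T) = P(T|S) × P(S) / P(T)
       = 0.25209360 / 0.38229830
       = 0.6594


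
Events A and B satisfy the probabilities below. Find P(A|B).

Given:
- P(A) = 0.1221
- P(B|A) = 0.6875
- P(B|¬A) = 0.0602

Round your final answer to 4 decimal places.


Bayes' theorem: P(A|B) = P(B|A) × P(A) / P(B)

Step 1: Calculate P(B) using law of total probability
P(B) = P(B|A)P(A) + P(B|¬A)P(¬A)
     = 0.6875 × 0.1221 + 0.0602 × 0.8779
     = 0.08394375 + 0.05284958
     = 0.13679333

Step 2: Apply Bayes' theorem
P(A|B) = P(B|A) × P(A) / P(B)
       = 0.08394375 / 0.13679333
       = 0.6137


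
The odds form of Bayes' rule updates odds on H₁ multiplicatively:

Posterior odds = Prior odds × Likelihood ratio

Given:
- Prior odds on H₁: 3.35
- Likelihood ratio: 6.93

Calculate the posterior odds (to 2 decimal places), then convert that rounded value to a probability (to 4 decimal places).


Step 1: Calculate posterior odds
Posterior odds = Prior odds × LR
               = 3.35 × 6.93
               = 23.22

Step 2: Convert to probability
P(H₁|E) = Posterior odds / (1 + Posterior odds)
       = 23.22 / (1 + 23.22)
       = 23.22 / 24.22
       = 0.9587

The evidence increased P(H₁) from 0.7701 to 0.9587.


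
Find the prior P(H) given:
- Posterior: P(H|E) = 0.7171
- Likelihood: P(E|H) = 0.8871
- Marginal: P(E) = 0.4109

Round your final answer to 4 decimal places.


From Bayes' theorem: P(H|E) = P(E|H) × P(H) / P(E)

Rearranging for P(H):
P(H) = P(H|E) × P(E) / P(E|H)
     = 0.7171 × 0.4109 / 0.8871
     = 0.29465639 / 0.8871
     = 0.3322


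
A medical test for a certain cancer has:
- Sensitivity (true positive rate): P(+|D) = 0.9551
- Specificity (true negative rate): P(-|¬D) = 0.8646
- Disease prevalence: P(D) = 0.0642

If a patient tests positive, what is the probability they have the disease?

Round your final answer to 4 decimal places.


Let D = has disease, + = positive test

Given:
- P(D) = 0.0642 (prevalence)
- P(+|D) = 0.9551 (sensitivity)
- P(-|¬D) = 0.8646 (specificity)
- P(+|¬D) = 0.1354 (false positive rate = 1 - specificity)

Step 1: Find P(+)
P(+) = P(+|D)P(D) + P(+|¬D)P(¬D)
     = 0.9551 × 0.0642 + 0.1354 × 0.9358
     = 0.06131742 + 0.12670732
     = 0.18802474

Step 2: Apply Bayes' theorem for P(D|+)
P(D|+) = P(+|D)P(D) / P(+)
       = 0.06131742 / 0.18802474
       = 0.3261


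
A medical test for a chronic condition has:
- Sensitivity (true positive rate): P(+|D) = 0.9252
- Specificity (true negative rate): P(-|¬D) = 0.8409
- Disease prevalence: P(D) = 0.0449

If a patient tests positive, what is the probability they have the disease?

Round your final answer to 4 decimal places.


Let D = has disease, + = positive test

Given:
- P(D) = 0.0449 (prevalence)
- P(+|D) = 0.9252 (sensitivity)
- P(-|¬D) = 0.8409 (specificity)
- P(+|¬D) = 0.1591 (false positive rate = 1 - specificity)

Step 1: Find P(+)
P(+) = P(+|D)P(D) + P(+|¬D)P(¬D)
     = 0.9252 × 0.0449 + 0.1591 × 0.9551
     = 0.04154148 + 0.15195641
     = 0.19349789

Step 2: Apply Bayes' theorem for P(D|+)
P(D|+) = P(+|D)P(D) / P(+)
       = 0.04154148 / 0.19349789
       = 0.2147


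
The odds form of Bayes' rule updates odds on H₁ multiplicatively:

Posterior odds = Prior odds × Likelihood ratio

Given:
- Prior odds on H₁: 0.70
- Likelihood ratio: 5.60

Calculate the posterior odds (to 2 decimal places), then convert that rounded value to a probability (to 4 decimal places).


Step 1: Calculate posterior odds
Posterior odds = Prior odds × LR
               = 0.70 × 5.60
               = 3.92

Step 2: Convert to probability
P(H₁|E) = Posterior odds / (1 + Posterior odds)
       = 3.92 / (1 + 3.92)
       = 3.92 / 4.92
       = 0.7967

The evidence increased P(H₁) from 0.4118 to 0.7967.


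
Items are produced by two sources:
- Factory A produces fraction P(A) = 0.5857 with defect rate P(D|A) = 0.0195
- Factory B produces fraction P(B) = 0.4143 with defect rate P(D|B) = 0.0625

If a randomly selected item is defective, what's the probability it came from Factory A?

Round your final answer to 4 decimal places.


Let A = from Factory A, D = defective

Given:
- P(A) = 0.5857, P(B) = 0.4143
- P(D|A) = 0.0195, P(D|B) = 0.0625

Step 1: Find P(D)
P(D) = P(D|A)P(A) + P(D|B)P(B)
     = 0.0195 × 0.5857 + 0.0625 × 0.4143
     = 0.01142115 + 0.02589375
     = 0.03731490

Step 2: Apply Bayes' theorem
P(A|D) = P(D|A)P(A) / P(D)
       = 0.01142115 / 0.03731490
       = 0.3061


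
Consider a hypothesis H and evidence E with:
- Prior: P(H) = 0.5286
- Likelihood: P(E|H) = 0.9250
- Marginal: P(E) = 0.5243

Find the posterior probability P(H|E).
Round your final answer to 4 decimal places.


Using Bayes' theorem:

P(H|E) = P(E|H) × P(H) / P(E)
       = 0.9250 × 0.5286 / 0.5243
       = 0.48895500 / 0.5243
       = 0.9326

The evidence strengthens our belief in H.
Prior: 0.5286 → Posterior: 0.9326


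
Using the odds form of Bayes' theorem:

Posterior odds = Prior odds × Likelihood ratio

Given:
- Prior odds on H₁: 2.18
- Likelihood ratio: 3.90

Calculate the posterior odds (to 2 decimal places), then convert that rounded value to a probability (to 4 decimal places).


Step 1: Calculate posterior odds
Posterior odds = Prior odds × LR
               = 2.18 × 3.90
               = 8.50

Step 2: Convert to probability
P(H₁|E) = Posterior odds / (1 + Posterior odds)
       = 8.50 / (1 + 8.50)
       = 8.50 / 9.50
       = 0.8947

The evidence increased P(H₁) from 0.6855 to 0.8947.


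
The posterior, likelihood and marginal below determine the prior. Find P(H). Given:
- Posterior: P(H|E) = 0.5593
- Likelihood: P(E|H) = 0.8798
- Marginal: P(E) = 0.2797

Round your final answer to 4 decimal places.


From Bayes' theorem: P(H|E) = P(E|H) × P(H) / P(E)

Rearranging for P(H):
P(H) = P(H|E) × P(E) / P(E|H)
     = 0.5593 × 0.2797 / 0.8798
     = 0.15643621 / 0.8798
     = 0.1778


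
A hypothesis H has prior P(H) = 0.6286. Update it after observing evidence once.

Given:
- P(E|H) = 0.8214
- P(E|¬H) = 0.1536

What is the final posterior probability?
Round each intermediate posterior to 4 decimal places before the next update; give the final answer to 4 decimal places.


Sequential Bayesian updating:

Initial prior: P(H) = 0.6286

Update 1:
  P(E) = 0.8214 × 0.6286 + 0.1536 × 0.3714 = 0.51633204 + 0.05704704 = 0.57337908
  P(H|E) = 0.51633204 / 0.57337908 = 0.9005

Final posterior: 0.9005


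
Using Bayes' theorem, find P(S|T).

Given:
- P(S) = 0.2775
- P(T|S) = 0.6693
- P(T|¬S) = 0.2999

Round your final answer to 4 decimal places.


Bayes' theorem: P(S|T) = P(T|S) × P(S) / P(T)

Step 1: Calculate P(T) using law of total probability
P(T) = P(T|S)P(S) + P(T|¬S)P(¬S)
     = 0.6693 × 0.2775 + 0.2999 × 0.7225
     = 0.18573075 + 0.21667775
     = 0.40240850

Step 2: Apply Bayes' theorem
P(S|T) = P(T|S) × P(S) / P(T)
       = 0.18573075 / 0.40240850
       = 0.4615


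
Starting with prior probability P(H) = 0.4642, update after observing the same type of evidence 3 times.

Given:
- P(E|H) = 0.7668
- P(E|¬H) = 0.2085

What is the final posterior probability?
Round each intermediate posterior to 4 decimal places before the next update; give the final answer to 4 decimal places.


Sequential Bayesian updating:

Initial prior: P(H) = 0.4642

Update 1:
  P(E) = 0.7668 × 0.4642 + 0.2085 × 0.5358 = 0.35594856 + 0.11171430 = 0.46766286
  P(H|E) = 0.35594856 / 0.46766286 = 0.7611

Update 2:
  P(E) = 0.7668 × 0.7611 + 0.2085 × 0.2389 = 0.58361148 + 0.04981065 = 0.63342213
  P(H|E) = 0.58361148 / 0.63342213 = 0.9214

Update 3:
  P(E) = 0.7668 × 0.9214 + 0.2085 × 0.0786 = 0.70652952 + 0.01638810 = 0.72291762
  P(H|E) = 0.70652952 / 0.72291762 = 0.9773

Final posterior: 0.9773


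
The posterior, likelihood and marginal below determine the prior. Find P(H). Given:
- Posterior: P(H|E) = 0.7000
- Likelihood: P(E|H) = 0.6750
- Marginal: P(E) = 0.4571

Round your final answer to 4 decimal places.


From Bayes' theorem: P(H|E) = P(E|H) × P(H) / P(E)

Rearranging for P(H):
P(H) = P(H|E) × P(E) / P(E|H)
     = 0.7000 × 0.4571 / 0.6750
     = 0.31997000 / 0.6750
     = 0.4740


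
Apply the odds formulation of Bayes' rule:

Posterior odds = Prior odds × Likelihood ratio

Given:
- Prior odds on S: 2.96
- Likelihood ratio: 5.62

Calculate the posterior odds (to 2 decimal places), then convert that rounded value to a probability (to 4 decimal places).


Step 1: Calculate posterior odds
Posterior odds = Prior odds × LR
               = 2.96 × 5.62
               = 16.64

Step 2: Convert to probability
P(S|E) = Posterior odds / (1 + Posterior odds)
       = 16.64 / (1 + 16.64)
       = 16.64 / 17.64
       = 0.9433

The evidence increased P(S) from 0.7475 to 0.9433.


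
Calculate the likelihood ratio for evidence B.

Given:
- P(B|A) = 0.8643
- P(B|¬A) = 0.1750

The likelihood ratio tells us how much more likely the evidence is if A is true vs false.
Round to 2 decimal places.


Likelihood Ratio (LR) = P(B|A) / P(B|¬A)

LR = 0.8643 / 0.1750
   = 4.94

The evidence is 4.94 times more likely if A is true than if A is false.
LR > 1, so observing B raises the odds in favor of A.


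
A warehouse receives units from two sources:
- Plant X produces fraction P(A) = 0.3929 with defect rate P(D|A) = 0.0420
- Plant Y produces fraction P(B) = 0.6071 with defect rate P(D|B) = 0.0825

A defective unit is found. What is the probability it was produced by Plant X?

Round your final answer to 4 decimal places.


Let A = from Plant X, D = defective

Given:
- P(A) = 0.3929, P(B) = 0.6071
- P(D|A) = 0.0420, P(D|B) = 0.0825

Step 1: Find P(D)
P(D) = P(D|A)P(A) + P(D|B)P(B)
     = 0.0420 × 0.3929 + 0.0825 × 0.6071
     = 0.01650180 + 0.05008575
     = 0.06658755

Step 2: Apply Bayes' theorem
P(A|D) = P(D|A)P(A) / P(D)
       = 0.01650180 / 0.06658755
       = 0.2478


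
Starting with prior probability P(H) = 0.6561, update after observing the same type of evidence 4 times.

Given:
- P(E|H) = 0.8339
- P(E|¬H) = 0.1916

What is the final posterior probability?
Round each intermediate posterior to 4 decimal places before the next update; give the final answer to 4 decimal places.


Sequential Bayesian updating:

Initial prior: P(H) = 0.6561

Update 1:
  P(E) = 0.8339 × 0.6561 + 0.1916 × 0.3439 = 0.54712179 + 0.06589124 = 0.61301303
  P(H|E) = 0.54712179 / 0.61301303 = 0.8925

Update 2:
  P(E) = 0.8339 × 0.8925 + 0.1916 × 0.1075 = 0.74425575 + 0.02059700 = 0.76485275
  P(H|E) = 0.74425575 / 0.76485275 = 0.9731

Update 3:
  P(E) = 0.8339 × 0.9731 + 0.1916 × 0.0269 = 0.81146809 + 0.00515404 = 0.81662213
  P(H|E) = 0.81146809 / 0.81662213 = 0.9937

Update 4:
  P(E) = 0.8339 × 0.9937 + 0.1916 × 0.0063 = 0.82864643 + 0.00120708 = 0.82985351
  P(H|E) = 0.82864643 / 0.82985351 = 0.9985

Final posterior: 0.9985


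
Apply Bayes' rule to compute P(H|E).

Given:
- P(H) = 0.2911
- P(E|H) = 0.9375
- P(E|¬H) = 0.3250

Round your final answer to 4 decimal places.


Bayes' theorem: P(H|E) = P(E|H) × P(H) / P(E)

Step 1: Calculate P(E) using law of total probability
P(E) = P(E|H)P(H) + P(E|¬H)P(¬H)
     = 0.9375 × 0.2911 + 0.3250 × 0.7089
     = 0.27290625 + 0.23039250
     = 0.50329875

Step 2: Apply Bayes' theorem
P(H|E) = P(E|H) × P(H) / P(E)
       = 0.27290625 / 0.50329875
       = 0.5422


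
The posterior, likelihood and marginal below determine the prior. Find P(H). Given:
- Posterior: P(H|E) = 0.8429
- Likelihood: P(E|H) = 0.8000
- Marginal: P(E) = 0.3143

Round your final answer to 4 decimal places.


From Bayes' theorem: P(H|E) = P(E|H) × P(H) / P(E)

Rearranging for P(H):
P(H) = P(H|E) × P(E) / P(E|H)
     = 0.8429 × 0.3143 / 0.8000
     = 0.26492347 / 0.8000
     = 0.3312


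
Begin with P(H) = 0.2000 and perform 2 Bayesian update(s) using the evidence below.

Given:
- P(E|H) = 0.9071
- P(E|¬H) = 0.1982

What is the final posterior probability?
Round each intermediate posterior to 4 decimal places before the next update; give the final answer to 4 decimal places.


Sequential Bayesian updating:

Initial prior: P(H) = 0.2000

Update 1:
  P(E) = 0.9071 × 0.2000 + 0.1982 × 0.8000 = 0.18142000 + 0.15856000 = 0.33998000
  P(H|E) = 0.18142000 / 0.33998000 = 0.5336

Update 2:
  P(E) = 0.9071 × 0.5336 + 0.1982 × 0.4664 = 0.48402856 + 0.09244048 = 0.57646904
  P(H|E) = 0.48402856 / 0.57646904 = 0.8396

Final posterior: 0.8396


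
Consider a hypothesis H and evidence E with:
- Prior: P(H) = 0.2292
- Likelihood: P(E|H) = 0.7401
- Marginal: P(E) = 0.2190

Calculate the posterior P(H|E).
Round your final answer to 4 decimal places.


Using Bayes' theorem:

P(H|E) = P(E|H) × P(H) / P(E)
       = 0.7401 × 0.2292 / 0.2190
       = 0.16963092 / 0.2190
       = 0.7746

The evidence strengthens our belief in H.
Prior: 0.2292 → Posterior: 0.7746


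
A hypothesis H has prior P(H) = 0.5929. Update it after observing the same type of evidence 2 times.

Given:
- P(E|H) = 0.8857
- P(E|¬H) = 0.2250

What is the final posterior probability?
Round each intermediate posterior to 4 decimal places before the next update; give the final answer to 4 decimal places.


Sequential Bayesian updating:

Initial prior: P(H) = 0.5929

Update 1:
  P(E) = 0.8857 × 0.5929 + 0.2250 × 0.4071 = 0.52513153 + 0.09159750 = 0.61672903
  P(H|E) = 0.52513153 / 0.61672903 = 0.8515

Update 2:
  P(E) = 0.8857 × 0.8515 + 0.2250 × 0.1485 = 0.75417355 + 0.03341250 = 0.78758605
  P(H|E) = 0.75417355 / 0.78758605 = 0.9576

Final posterior: 0.9576


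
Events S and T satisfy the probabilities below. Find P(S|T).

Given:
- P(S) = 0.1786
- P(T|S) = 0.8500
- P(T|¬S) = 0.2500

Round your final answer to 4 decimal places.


Bayes' theorem: P(S|T) = P(T|S) × P(S) / P(T)

Step 1: Calculate P(T) using law of total probability
P(T) = P(T|S)P(S) + P(T|¬S)P(¬S)
     = 0.8500 × 0.1786 + 0.2500 × 0.8214
     = 0.15181000 + 0.20535000
     = 0.35716000

Step 2: Apply Bayes' theorem
P(S|T) = P(T|S) × P(S) / P(T)
       = 0.15181000 / 0.35716000
       = 0.4250


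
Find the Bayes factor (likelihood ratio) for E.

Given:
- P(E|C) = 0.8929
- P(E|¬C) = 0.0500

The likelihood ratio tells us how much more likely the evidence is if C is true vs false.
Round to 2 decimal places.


Likelihood Ratio (LR) = P(E|C) / P(E|¬C)

LR = 0.8929 / 0.0500
   = 17.86

The evidence is 17.86 times more likely if C is true than if C is false.
LR > 1, so observing E raises the odds in favor of C.


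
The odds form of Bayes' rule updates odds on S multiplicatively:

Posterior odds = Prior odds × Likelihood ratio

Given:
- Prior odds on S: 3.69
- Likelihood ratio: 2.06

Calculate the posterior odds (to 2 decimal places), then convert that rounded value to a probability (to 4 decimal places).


Step 1: Calculate posterior odds
Posterior odds = Prior odds × LR
               = 3.69 × 2.06
               = 7.60

Step 2: Convert to probability
P(S|E) = Posterior odds / (1 + Posterior odds)
       = 7.60 / (1 + 7.60)
       = 7.60 / 8.60
       = 0.8837

The evidence increased P(S) from 0.7868 to 0.8837.


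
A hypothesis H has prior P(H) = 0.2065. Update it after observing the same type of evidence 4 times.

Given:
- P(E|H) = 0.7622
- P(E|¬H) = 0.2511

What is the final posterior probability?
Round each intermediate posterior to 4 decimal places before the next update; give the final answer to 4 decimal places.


Sequential Bayesian updating:

Initial prior: P(H) = 0.2065

Update 1:
  P(E) = 0.7622 × 0.2065 + 0.2511 × 0.7935 = 0.15739430 + 0.19924785 = 0.35664215
  P(H|E) = 0.15739430 / 0.35664215 = 0.4413

Update 2:
  P(E) = 0.7622 × 0.4413 + 0.2511 × 0.5587 = 0.33635886 + 0.14028957 = 0.47664843
  P(H|E) = 0.33635886 / 0.47664843 = 0.7057

Update 3:
  P(E) = 0.7622 × 0.7057 + 0.2511 × 0.2943 = 0.53788454 + 0.07389873 = 0.61178327
  P(H|E) = 0.53788454 / 0.61178327 = 0.8792

Update 4:
  P(E) = 0.7622 × 0.8792 + 0.2511 × 0.1208 = 0.67012624 + 0.03033288 = 0.70045912
  P(H|E) = 0.67012624 / 0.70045912 = 0.9567

Final posterior: 0.9567


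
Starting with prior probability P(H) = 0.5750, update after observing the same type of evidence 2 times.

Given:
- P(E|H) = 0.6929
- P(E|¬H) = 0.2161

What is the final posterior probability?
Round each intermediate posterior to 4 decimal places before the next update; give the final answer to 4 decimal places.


Sequential Bayesian updating:

Initial prior: P(H) = 0.5750

Update 1:
  P(E) = 0.6929 × 0.5750 + 0.2161 × 0.4250 = 0.39841750 + 0.09184250 = 0.49026000
  P(H|E) = 0.39841750 / 0.49026000 = 0.8127

Update 2:
  P(E) = 0.6929 × 0.8127 + 0.2161 × 0.1873 = 0.56311983 + 0.04047553 = 0.60359536
  P(H|E) = 0.56311983 / 0.60359536 = 0.9329

Final posterior: 0.9329


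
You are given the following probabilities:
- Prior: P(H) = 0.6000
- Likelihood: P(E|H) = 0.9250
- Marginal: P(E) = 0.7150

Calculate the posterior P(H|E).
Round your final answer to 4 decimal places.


Using Bayes' theorem:

P(H|E) = P(E|H) × P(H) / P(E)
       = 0.9250 × 0.6000 / 0.7150
       = 0.55500000 / 0.7150
       = 0.7762

The evidence strengthens our belief in H.
Prior: 0.6000 → Posterior: 0.7762


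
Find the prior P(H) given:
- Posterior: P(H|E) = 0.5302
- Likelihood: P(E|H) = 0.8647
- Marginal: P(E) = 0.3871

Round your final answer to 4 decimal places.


From Bayes' theorem: P(H|E) = P(E|H) × P(H) / P(E)

Rearranging for P(H):
P(H) = P(H|E) × P(E) / P(E|H)
     = 0.5302 × 0.3871 / 0.8647
     = 0.20524042 / 0.8647
     = 0.2374


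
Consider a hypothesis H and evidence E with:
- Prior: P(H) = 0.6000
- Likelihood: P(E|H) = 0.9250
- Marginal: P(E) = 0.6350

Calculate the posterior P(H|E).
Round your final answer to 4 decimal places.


Using Bayes' theorem:

P(H|E) = P(E|H) × P(H) / P(E)
       = 0.9250 × 0.6000 / 0.6350
       = 0.55500000 / 0.6350
       = 0.8740

The evidence strengthens our belief in H.
Prior: 0.6000 → Posterior: 0.8740


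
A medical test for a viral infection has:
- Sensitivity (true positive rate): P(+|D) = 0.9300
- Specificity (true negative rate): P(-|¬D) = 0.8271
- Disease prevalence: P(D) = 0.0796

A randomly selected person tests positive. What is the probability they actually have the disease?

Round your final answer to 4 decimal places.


Let D = has disease, + = positive test

Given:
- P(D) = 0.0796 (prevalence)
- P(+|D) = 0.9300 (sensitivity)
- P(-|¬D) = 0.8271 (specificity)
- P(+|¬D) = 0.1729 (false positive rate = 1 - specificity)

Step 1: Find P(+)
P(+) = P(+|D)P(D) + P(+|¬D)P(¬D)
     = 0.9300 × 0.0796 + 0.1729 × 0.9204
     = 0.07402800 + 0.15913716
     = 0.23316516

Step 2: Apply Bayes' theorem for P(D|+)
P(D|+) = P(+|D)P(D) / P(+)
       = 0.07402800 / 0.23316516
       = 0.3175


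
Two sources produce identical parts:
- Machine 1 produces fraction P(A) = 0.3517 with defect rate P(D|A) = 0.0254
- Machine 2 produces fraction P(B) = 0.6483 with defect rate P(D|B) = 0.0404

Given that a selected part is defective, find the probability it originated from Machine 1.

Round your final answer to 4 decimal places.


Let A = from Machine 1, D = defective

Given:
- P(A) = 0.3517, P(B) = 0.6483
- P(D|A) = 0.0254, P(D|B) = 0.0404

Step 1: Find P(D)
P(D) = P(D|A)P(A) + P(D|B)P(B)
     = 0.0254 × 0.3517 + 0.0404 × 0.6483
     = 0.00893318 + 0.02619132
     = 0.03512450

Step 2: Apply Bayes' theorem
P(A|D) = P(D|A)P(A) / P(D)
       = 0.00893318 / 0.03512450
       = 0.2543


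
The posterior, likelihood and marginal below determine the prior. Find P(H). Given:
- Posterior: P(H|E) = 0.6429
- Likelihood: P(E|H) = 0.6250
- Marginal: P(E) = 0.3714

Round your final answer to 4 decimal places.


From Bayes' theorem: P(H|E) = P(E|H) × P(H) / P(E)

Rearranging for P(H):
P(H) = P(H|E) × P(E) / P(E|H)
     = 0.6429 × 0.3714 / 0.6250
     = 0.23877306 / 0.6250
     = 0.3820


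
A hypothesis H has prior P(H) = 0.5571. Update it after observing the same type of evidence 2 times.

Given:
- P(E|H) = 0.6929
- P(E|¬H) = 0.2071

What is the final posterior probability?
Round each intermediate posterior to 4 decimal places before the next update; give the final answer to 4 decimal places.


Sequential Bayesian updating:

Initial prior: P(H) = 0.5571

Update 1:
  P(E) = 0.6929 × 0.5571 + 0.2071 × 0.4429 = 0.38601459 + 0.09172459 = 0.47773918
  P(H|E) = 0.38601459 / 0.47773918 = 0.8080

Update 2:
  P(E) = 0.6929 × 0.8080 + 0.2071 × 0.1920 = 0.55986320 + 0.03976320 = 0.59962640
  P(H|E) = 0.55986320 / 0.59962640 = 0.9337

Final posterior: 0.9337


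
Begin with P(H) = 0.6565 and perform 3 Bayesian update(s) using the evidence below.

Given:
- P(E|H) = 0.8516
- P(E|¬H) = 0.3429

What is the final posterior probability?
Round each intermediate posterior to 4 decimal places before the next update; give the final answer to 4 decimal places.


Sequential Bayesian updating:

Initial prior: P(H) = 0.6565

Update 1:
  P(E) = 0.8516 × 0.6565 + 0.3429 × 0.3435 = 0.55907540 + 0.11778615 = 0.67686155
  P(H|E) = 0.55907540 / 0.67686155 = 0.8260

Update 2:
  P(E) = 0.8516 × 0.8260 + 0.3429 × 0.1740 = 0.70342160 + 0.05966460 = 0.76308620
  P(H|E) = 0.70342160 / 0.76308620 = 0.9218

Update 3:
  P(E) = 0.8516 × 0.9218 + 0.3429 × 0.0782 = 0.78500488 + 0.02681478 = 0.81181966
  P(H|E) = 0.78500488 / 0.81181966 = 0.9670

Final posterior: 0.9670


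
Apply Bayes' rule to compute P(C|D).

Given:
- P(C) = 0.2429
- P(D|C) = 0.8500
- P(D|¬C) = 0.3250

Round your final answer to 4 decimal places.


Bayes' theorem: P(C|D) = P(D|C) × P(C) / P(D)

Step 1: Calculate P(D) using law of total probability
P(D) = P(D|C)P(C) + P(D|¬C)P(¬C)
     = 0.8500 × 0.2429 + 0.3250 × 0.7571
     = 0.20646500 + 0.24605750
     = 0.45252250

Step 2: Apply Bayes' theorem
P(C|D) = P(D|C) × P(C) / P(D)
       = 0.20646500 / 0.45252250
       = 0.4563


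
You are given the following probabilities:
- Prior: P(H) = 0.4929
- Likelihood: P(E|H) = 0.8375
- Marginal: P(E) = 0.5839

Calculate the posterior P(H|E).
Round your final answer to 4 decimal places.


Using Bayes' theorem:

P(H|E) = P(E|H) × P(H) / P(E)
       = 0.8375 × 0.4929 / 0.5839
       = 0.41280375 / 0.5839
       = 0.7070

The evidence strengthens our belief in H.
Prior: 0.4929 → Posterior: 0.7070
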